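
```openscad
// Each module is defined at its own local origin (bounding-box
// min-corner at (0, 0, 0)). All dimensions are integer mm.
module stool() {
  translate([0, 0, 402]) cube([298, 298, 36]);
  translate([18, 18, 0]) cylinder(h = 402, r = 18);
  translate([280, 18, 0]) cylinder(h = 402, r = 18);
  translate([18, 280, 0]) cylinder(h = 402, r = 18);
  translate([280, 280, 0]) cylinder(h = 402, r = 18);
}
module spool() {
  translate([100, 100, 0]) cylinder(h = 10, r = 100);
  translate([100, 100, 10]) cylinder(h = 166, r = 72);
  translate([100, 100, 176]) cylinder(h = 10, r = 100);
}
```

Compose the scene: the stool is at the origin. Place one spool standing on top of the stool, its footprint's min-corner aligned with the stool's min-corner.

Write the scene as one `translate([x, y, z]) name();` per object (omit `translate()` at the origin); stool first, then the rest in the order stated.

stool();
translate([0, 0, 438]) spool();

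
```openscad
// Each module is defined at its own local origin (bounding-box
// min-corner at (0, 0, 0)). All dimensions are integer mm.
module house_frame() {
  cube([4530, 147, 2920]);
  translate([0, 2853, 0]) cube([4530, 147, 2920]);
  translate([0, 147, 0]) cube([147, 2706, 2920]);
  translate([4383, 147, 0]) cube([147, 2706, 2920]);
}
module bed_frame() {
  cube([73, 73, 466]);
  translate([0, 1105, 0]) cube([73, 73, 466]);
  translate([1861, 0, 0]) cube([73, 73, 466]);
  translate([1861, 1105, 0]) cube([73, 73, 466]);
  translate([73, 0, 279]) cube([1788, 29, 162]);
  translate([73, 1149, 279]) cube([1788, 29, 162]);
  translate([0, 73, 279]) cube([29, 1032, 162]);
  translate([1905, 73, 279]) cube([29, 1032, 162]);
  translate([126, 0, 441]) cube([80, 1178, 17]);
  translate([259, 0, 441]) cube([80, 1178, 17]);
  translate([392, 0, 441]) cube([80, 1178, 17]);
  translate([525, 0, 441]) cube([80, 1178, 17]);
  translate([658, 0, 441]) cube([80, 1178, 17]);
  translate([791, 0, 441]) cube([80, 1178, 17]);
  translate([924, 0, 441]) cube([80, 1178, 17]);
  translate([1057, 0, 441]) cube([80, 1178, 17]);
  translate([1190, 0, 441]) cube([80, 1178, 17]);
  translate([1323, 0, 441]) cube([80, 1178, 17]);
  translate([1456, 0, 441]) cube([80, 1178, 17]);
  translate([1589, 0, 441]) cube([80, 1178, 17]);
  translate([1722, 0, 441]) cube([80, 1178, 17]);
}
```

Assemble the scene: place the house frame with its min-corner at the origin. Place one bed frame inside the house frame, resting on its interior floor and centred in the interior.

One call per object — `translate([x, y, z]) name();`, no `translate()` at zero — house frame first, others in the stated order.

house_frame();
translate([1298, 911, 0]) bed_frame();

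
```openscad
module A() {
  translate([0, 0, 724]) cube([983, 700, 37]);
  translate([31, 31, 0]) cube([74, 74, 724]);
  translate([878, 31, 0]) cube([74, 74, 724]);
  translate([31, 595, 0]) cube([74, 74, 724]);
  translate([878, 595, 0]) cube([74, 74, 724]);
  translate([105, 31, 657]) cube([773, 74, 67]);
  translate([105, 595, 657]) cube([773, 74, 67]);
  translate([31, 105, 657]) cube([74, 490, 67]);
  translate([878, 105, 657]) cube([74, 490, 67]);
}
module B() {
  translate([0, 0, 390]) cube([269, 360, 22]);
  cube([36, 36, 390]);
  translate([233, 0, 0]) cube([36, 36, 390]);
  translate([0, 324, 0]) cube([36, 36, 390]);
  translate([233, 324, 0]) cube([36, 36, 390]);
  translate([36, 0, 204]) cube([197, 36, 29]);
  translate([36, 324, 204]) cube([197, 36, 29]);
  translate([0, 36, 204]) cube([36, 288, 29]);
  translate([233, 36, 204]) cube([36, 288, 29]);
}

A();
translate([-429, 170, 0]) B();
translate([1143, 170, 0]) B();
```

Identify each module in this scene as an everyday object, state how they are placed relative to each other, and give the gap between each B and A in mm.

A is a table. B is a stool. Two stools sit around the table at the −x, +x sides. The gap between each stool and the table is 160 mm.

Each stool's nearest face is 160 mm from the table's bounding box.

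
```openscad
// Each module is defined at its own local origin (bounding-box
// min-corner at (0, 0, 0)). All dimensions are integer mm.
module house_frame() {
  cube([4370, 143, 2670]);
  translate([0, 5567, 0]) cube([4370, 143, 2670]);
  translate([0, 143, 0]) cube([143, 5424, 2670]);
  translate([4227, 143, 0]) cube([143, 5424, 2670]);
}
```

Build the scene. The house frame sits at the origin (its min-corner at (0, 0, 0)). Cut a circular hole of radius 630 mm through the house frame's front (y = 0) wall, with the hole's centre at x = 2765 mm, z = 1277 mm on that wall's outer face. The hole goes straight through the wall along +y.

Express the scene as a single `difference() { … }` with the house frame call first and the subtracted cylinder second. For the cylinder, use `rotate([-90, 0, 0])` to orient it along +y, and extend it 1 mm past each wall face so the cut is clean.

difference() {
  house_frame();
  translate([2765, -1, 1277]) rotate([-90, 0, 0]) cylinder(h = 145, r = 630);
}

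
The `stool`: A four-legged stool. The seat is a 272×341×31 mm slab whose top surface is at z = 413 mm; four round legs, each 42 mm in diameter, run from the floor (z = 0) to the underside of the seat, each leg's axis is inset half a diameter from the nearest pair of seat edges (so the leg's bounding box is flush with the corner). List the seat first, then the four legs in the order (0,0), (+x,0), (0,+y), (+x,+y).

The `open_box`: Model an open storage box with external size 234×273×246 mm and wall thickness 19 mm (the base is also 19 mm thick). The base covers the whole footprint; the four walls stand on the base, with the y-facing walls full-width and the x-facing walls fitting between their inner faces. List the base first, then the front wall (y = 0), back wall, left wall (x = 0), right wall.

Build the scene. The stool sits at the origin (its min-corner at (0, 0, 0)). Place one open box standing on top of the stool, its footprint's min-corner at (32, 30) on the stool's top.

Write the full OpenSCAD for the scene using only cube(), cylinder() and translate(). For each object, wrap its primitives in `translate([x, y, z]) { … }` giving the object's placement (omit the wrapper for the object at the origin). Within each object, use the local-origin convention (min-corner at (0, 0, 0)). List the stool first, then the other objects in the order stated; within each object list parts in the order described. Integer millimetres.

translate([0, 0, 382]) cube([272, 341, 31]);
translate([21, 21, 0]) cylinder(h = 382, r = 21);
translate([251, 21, 0]) cylinder(h = 382, r = 21);
translate([21, 320, 0]) cylinder(h = 382, r = 21);
translate([251, 320, 0]) cylinder(h = 382, r = 21);
translate([32, 30, 413]) {
  cube([234, 273, 19]);
  translate([0, 0, 19]) cube([234, 19, 227]);
  translate([0, 254, 19]) cube([234, 19, 227]);
  translate([0, 19, 19]) cube([19, 235, 227]);
  translate([215, 19, 19]) cube([19, 235, 227]);
}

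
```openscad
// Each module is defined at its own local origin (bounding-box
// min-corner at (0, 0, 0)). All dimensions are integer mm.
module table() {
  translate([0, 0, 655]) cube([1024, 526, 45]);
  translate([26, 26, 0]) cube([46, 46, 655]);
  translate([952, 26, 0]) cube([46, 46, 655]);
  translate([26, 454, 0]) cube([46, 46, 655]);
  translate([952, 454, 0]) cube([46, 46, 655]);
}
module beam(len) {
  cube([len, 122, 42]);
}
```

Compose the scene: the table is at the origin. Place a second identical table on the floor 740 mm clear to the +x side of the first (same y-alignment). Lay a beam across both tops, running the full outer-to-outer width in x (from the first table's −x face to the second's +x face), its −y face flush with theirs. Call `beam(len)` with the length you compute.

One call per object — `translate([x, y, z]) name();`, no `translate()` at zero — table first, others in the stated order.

table();
translate([1764, 0, 0]) table();
translate([0, 0, 700]) beam(2788);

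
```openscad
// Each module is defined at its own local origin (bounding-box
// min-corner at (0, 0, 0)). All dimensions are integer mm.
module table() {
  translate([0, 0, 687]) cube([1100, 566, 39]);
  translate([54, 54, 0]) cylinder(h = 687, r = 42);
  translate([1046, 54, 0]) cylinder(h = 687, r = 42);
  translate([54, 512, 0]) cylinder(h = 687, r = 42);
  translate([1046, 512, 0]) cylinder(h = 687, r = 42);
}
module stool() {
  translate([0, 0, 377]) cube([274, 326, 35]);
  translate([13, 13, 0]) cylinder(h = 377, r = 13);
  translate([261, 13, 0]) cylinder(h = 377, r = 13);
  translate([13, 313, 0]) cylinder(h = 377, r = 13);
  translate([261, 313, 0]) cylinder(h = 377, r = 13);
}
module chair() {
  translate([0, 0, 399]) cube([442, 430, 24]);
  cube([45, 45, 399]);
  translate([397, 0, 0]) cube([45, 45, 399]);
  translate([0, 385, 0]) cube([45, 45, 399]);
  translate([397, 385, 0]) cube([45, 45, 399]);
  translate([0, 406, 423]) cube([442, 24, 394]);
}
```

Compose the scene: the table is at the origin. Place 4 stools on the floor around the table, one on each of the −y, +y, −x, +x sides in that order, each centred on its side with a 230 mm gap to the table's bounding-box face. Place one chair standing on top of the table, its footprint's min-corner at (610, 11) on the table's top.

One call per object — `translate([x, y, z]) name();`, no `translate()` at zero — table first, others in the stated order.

table();
translate([413, -556, 0]) stool();
translate([413, 796, 0]) stool();
translate([-504, 120, 0]) stool();
translate([1330, 120, 0]) stool();
translate([610, 11, 726]) chair();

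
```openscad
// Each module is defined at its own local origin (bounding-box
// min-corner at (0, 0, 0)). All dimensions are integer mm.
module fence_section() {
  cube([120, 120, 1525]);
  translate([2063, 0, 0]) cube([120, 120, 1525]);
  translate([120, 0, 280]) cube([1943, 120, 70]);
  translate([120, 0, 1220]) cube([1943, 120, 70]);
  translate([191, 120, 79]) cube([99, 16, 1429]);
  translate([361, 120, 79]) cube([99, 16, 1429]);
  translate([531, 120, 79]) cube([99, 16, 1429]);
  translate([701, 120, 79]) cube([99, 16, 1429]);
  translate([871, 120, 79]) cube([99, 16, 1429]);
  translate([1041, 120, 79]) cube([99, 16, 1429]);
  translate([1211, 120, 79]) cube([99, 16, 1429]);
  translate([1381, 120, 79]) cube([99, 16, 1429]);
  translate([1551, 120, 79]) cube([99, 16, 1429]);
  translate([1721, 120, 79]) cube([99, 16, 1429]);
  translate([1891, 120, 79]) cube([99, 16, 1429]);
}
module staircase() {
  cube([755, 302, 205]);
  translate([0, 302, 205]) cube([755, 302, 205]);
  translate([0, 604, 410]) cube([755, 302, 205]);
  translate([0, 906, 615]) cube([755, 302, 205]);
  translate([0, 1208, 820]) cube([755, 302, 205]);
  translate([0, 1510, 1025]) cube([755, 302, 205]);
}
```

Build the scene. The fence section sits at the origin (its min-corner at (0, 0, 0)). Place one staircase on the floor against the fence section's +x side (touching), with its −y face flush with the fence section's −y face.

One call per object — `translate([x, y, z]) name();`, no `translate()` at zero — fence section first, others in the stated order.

fence_section();
translate([2183, 0, 0]) staircase();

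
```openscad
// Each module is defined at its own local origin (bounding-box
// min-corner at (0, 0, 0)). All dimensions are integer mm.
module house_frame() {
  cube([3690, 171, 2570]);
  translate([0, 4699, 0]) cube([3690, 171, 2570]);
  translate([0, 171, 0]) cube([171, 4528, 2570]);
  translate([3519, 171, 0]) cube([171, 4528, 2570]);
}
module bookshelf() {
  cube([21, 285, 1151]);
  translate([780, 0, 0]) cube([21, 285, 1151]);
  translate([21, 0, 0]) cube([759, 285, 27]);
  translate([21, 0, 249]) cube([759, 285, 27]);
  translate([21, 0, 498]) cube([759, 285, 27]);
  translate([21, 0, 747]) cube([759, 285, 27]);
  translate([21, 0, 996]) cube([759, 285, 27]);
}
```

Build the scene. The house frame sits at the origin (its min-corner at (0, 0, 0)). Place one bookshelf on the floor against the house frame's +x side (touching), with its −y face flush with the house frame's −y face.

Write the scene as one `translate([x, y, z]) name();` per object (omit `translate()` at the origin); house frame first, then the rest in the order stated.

house_frame();
translate([3690, 0, 0]) bookshelf();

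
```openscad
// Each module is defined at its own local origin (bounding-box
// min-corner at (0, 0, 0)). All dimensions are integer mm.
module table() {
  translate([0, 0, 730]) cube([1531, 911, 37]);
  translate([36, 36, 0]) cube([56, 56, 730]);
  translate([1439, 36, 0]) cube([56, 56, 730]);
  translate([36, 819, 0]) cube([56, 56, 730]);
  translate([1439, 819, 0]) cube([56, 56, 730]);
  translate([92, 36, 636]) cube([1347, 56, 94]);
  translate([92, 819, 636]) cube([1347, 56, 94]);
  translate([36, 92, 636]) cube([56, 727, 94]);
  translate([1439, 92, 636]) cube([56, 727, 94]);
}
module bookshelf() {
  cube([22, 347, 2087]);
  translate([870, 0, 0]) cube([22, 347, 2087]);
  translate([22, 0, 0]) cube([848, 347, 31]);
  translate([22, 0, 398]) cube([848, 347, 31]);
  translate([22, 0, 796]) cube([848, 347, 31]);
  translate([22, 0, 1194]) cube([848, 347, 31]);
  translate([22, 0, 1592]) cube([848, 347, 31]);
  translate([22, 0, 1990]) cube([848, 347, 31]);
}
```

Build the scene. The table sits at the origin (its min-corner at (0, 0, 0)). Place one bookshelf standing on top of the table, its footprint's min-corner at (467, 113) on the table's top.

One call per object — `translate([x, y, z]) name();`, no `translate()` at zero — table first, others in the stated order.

table();
translate([467, 113, 767]) bookshelf();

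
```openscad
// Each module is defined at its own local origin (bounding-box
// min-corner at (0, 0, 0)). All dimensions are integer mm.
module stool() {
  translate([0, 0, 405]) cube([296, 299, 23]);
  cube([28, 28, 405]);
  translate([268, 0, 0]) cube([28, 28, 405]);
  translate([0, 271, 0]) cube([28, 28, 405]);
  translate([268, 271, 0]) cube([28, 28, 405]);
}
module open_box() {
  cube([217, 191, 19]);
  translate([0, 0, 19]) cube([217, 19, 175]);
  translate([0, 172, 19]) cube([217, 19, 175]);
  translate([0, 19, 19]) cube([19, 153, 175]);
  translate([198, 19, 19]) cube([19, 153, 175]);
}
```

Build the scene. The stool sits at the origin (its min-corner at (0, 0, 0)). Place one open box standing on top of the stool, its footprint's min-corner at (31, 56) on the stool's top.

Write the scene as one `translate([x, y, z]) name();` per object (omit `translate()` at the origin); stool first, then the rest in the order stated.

stool();
translate([31, 56, 428]) open_box();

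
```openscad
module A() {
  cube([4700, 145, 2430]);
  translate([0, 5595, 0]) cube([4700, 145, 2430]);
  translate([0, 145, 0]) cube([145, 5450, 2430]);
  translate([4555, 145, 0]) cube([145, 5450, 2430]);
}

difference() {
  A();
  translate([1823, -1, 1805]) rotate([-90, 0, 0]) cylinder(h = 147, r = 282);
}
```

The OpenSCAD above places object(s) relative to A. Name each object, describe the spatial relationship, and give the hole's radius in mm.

A is a house frame. The house frame has a circular hole through its front wall. The hole's radius is 282 mm.

The subtracted cylinder has r = 282 mm.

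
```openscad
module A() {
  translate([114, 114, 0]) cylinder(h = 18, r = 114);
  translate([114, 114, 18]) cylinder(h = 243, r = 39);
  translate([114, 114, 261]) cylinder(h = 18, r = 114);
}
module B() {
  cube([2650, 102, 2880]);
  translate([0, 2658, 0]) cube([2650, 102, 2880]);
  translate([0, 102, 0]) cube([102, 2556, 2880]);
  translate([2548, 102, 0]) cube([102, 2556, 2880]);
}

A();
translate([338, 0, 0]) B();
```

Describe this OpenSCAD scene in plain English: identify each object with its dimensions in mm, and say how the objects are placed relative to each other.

A is a spool: two coaxial disc flanges of radius 114 mm and thickness 18 mm, joined by a core cylinder of radius 39 mm and height 243 mm. The lower flange rests on z = 0 and the three cylinders share a vertical axis.

B is the wall frame of a small rectangular building: four walls, each 2880 mm tall and 102 mm thick, enclosing a footprint 2650 mm (x) by 2760 mm (y) outside-to-outside, with no floor or roof. The front and back walls (the −y and +y sides) span the full width; the two side walls fit between them.

The house frame is on the floor beside the spool on its +x side.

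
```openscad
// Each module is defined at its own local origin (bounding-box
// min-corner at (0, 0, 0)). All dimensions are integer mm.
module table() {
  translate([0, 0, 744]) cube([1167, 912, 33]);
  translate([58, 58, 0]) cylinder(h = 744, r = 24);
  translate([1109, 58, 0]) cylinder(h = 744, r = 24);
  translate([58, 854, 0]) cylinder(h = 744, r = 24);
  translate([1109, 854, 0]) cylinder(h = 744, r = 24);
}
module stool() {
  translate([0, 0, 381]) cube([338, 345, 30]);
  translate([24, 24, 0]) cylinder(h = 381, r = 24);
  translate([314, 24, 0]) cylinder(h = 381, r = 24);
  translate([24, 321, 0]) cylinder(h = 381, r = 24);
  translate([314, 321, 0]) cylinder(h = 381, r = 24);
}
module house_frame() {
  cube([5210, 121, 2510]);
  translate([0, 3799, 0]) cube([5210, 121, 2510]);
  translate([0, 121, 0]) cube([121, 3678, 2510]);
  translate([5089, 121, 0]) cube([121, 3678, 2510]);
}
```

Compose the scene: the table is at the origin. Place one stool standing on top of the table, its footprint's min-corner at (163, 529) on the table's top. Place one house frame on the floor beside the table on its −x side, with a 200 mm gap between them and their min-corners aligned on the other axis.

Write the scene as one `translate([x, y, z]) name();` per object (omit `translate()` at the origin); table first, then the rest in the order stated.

table();
translate([163, 529, 777]) stool();
translate([-5410, 0, 0]) house_frame();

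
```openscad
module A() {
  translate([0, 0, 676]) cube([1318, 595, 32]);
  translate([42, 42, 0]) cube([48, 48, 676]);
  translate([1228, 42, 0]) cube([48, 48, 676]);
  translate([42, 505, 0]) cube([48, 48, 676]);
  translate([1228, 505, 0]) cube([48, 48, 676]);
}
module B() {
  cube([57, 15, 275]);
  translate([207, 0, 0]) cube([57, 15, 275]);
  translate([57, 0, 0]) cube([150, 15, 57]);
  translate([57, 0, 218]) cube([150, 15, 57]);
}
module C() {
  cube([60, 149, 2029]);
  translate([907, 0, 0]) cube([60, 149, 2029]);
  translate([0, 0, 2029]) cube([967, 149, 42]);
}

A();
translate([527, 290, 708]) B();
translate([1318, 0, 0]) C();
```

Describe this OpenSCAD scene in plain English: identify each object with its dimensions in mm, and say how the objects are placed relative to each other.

A is a rectangular dining table. The top is 1318×595×32 mm with its upper surface at z = 708 mm. It stands on four 48×48 mm square legs, each inset 42 mm from the nearest pair of top edges, running from the floor to the underside of the top.

B is a picture frame with a 150×161 mm rectangular opening (x by z) and a uniform 57 mm border on every side. Frame depth is 15 mm along y. It is built from two vertical stiles running the full outside height and two horizontal rails spanning the gap between the stiles.

C is a door frame. The clear opening is 847 mm wide and 2029 mm high. Two 60 mm wide jambs, 149 mm deep, stand either side of the opening from the floor to the top of the opening. A 42 mm thick head sits across the top of both jambs, spanning the full outside width of the frame.

The picture frame is on top of the table, centred. The door frame is against the table's +x side, with their −y faces flush.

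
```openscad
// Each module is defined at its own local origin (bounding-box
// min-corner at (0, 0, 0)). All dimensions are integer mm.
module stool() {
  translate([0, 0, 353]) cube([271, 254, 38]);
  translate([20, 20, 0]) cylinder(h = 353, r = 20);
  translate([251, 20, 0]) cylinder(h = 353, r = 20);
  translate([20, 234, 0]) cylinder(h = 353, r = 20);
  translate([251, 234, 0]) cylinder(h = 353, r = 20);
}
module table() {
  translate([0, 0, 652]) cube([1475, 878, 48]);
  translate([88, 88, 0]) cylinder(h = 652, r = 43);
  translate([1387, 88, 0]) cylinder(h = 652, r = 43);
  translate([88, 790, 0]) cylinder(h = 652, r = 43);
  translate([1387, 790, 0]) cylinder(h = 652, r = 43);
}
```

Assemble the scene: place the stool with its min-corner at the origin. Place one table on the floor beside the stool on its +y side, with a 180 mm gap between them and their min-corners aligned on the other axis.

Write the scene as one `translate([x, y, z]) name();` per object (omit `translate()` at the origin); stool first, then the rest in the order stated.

stool();
translate([0, 434, 0]) table();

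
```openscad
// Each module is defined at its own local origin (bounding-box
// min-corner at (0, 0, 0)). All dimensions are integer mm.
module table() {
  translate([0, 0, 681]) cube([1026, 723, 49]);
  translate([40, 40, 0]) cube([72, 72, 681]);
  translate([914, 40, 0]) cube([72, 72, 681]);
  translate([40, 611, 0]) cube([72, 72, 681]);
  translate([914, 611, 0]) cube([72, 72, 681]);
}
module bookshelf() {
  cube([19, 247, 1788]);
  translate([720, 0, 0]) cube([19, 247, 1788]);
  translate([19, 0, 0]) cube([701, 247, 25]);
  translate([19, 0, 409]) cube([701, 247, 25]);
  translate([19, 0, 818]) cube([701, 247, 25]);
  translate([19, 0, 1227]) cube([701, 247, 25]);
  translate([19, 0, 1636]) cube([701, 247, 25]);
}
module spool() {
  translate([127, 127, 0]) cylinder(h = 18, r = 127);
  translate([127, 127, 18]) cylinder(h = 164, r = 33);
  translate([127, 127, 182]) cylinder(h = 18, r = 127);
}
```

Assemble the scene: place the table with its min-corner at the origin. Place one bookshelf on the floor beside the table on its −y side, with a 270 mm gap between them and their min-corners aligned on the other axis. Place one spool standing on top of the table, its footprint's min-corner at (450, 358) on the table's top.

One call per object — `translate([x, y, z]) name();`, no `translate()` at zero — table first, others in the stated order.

table();
translate([0, -517, 0]) bookshelf();
translate([450, 358, 730]) spool();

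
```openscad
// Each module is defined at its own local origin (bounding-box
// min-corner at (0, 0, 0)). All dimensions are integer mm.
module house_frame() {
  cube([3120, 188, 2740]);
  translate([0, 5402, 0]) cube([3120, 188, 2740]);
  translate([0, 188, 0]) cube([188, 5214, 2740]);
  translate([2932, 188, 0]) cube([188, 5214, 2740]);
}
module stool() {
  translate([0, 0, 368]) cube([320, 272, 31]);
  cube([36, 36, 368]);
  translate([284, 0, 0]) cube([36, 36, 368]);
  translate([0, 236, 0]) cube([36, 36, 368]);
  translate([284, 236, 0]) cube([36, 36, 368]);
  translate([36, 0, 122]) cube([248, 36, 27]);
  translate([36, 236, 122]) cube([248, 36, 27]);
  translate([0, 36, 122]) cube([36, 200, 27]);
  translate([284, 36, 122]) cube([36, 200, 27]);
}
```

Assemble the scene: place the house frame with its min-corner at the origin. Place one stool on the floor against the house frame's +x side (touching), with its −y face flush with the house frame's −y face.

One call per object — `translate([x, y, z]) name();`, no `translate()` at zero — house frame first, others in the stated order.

house_frame();
translate([3120, 0, 0]) stool();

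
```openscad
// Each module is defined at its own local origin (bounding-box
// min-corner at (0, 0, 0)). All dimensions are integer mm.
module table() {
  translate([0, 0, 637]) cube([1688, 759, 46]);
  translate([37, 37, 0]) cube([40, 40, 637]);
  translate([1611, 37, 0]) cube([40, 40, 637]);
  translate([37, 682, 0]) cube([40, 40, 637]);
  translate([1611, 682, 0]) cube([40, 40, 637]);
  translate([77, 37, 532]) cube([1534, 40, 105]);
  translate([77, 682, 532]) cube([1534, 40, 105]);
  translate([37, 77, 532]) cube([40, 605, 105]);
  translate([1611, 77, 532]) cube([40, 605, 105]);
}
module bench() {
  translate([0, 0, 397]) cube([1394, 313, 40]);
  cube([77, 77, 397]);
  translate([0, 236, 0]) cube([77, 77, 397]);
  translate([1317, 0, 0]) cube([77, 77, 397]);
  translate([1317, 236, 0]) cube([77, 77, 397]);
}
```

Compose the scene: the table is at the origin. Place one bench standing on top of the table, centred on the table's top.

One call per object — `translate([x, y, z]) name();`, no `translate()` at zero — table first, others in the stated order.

table();
translate([147, 223, 683]) bench();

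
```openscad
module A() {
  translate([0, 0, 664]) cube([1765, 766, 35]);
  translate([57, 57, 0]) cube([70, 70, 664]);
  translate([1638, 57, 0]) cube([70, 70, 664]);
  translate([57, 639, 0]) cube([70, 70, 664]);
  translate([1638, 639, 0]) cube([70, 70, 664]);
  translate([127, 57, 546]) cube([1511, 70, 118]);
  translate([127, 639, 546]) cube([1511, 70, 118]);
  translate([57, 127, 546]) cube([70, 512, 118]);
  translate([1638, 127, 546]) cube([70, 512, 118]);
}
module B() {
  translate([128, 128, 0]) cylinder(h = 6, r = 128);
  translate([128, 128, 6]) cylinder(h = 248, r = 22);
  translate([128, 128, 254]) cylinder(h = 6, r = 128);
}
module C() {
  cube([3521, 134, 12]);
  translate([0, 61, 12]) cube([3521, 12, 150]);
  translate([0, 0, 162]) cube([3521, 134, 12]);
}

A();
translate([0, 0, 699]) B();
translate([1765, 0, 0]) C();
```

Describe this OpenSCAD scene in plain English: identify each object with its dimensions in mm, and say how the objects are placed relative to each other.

A is a rectangular dining table. The top is 1765×766×35 mm with its upper surface at z = 699 mm. It stands on four 70×70 mm square legs, each inset 57 mm from the nearest pair of top edges, running from the floor to the underside of the top. Four apron rails, 70 mm thick and 118 mm tall, run between adjacent legs with their top edges flush with the underside of the top and their outer faces flush with the legs' outer faces.

B is a spool: two coaxial disc flanges of radius 128 mm and thickness 6 mm, joined by a core cylinder of radius 22 mm and height 248 mm. The lower flange rests on z = 0 and the three cylinders share a vertical axis.

C is an I-beam lying along x, 3521 mm long. Overall section height 174 mm. Two flanges 134 mm wide (y) and 12 mm thick, one on the floor and one at the top; a web 12 mm thick runs between them, centred on the flange width.

The spool is on top of the table. The I-beam is against the table's +x side, with their −y faces flush.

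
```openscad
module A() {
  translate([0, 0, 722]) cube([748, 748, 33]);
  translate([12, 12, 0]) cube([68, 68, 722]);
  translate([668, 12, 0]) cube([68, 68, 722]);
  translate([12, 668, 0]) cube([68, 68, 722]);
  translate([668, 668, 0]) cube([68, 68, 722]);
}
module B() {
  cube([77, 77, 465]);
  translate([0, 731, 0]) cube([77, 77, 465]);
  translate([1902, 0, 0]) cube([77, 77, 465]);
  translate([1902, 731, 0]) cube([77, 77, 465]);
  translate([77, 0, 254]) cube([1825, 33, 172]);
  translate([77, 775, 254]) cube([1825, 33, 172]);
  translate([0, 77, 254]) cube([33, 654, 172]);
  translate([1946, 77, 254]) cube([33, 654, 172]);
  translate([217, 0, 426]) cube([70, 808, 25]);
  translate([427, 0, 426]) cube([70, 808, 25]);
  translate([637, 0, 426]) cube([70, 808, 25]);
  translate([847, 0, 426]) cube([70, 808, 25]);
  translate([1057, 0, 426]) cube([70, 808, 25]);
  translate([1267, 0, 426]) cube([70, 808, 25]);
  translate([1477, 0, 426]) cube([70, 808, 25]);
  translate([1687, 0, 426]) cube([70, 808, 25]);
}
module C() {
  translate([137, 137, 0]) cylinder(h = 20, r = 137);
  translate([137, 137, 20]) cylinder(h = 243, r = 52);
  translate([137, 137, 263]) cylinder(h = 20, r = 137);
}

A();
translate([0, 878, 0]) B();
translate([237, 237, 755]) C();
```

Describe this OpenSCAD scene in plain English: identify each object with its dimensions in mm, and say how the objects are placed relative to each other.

A is a table with a 748×748 mm rectangular top, 33 mm thick, top surface at z = 755 mm, supported by four 68×68 mm square legs, each inset 12 mm from the nearest pair of top edges, running from the floor.

B is a bed frame 1979 mm long (x) by 808 mm wide (y). Four 77×77 mm corner posts, 465 mm tall, at the corners of the footprint. Four rails of 33 mm thickness and 172 mm height run between adjacent posts with their undersides at z = 254 mm, their outer faces flush with the outside of the frame (the two x-running rails run between the posts' inner faces; the two y-running rails run between the posts' inner faces). 8 slats, each 70 mm wide (x) and 25 mm thick, lie across the top of the two x-running rails, running the full 808 mm width of the frame in y; the slats are evenly spaced along x between the inner faces of the end posts with equal gaps (rounded down to the nearest mm) at the −x end and between each pair — any rounding remainder accumulates at the +x end.

C is a spool: two coaxial disc flanges of radius 137 mm and thickness 20 mm, joined by a core cylinder of radius 52 mm and height 243 mm. The lower flange rests on z = 0 and the three cylinders share a vertical axis.

The bed frame is on the floor beside the table on its +y side. The spool is on top of the table, centred.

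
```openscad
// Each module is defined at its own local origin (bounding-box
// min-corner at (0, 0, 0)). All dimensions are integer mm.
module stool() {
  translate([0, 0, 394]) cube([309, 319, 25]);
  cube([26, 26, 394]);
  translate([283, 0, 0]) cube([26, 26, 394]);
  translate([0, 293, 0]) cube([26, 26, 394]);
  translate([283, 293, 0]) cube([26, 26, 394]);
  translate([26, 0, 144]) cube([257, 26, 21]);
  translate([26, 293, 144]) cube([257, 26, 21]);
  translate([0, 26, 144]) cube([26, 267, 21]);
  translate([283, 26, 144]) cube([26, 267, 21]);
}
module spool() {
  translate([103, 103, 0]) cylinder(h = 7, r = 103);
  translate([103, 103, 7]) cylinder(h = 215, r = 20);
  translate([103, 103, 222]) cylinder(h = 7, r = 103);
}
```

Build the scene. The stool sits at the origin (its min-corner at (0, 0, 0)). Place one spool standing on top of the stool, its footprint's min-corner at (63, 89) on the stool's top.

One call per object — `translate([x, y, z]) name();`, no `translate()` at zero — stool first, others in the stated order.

stool();
translate([63, 89, 419]) spool();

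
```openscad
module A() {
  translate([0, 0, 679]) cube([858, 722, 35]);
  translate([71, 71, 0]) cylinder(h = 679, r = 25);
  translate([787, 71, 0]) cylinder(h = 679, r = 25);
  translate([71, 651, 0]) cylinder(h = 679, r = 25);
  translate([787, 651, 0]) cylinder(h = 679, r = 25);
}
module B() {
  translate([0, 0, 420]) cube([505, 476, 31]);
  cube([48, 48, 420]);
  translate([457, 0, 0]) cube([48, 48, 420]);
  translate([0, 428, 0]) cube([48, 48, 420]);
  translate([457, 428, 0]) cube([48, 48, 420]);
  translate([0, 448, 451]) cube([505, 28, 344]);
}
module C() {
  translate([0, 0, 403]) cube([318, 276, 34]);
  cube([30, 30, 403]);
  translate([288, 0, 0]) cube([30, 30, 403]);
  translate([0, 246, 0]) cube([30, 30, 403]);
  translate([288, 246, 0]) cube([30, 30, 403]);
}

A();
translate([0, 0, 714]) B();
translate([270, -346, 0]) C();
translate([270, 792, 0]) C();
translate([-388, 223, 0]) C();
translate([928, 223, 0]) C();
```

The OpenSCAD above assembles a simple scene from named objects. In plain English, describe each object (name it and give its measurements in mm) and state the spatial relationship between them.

A is a rectangular dining table. The top is 858×722×35 mm with its upper surface at z = 714 mm. It stands on four round legs of 50 mm diameter, each leg's bounding box inset 46 mm from the nearest pair of top edges, running from the floor to the underside of the top.

B is a chair. The seat is a 505×476×31 mm slab with its top at z = 451 mm, on four 48×48 mm corner legs (flush with the seat edges, standing on z = 0). A flat backrest 28 mm thick, 344 mm tall, spans the full seat width and rises from the seat top along its +y edge, rear face flush with the rear of the seat.

C is a four-legged stool. The seat is a 318×276×34 mm slab whose top surface is at z = 437 mm; four square legs, each 30×30 mm in cross-section, run from the floor (z = 0) to the underside of the seat, each flush with a corner of the seat.

The chair is on top of the table. Four stools sit around the table at the −y, +y, −x, +x sides.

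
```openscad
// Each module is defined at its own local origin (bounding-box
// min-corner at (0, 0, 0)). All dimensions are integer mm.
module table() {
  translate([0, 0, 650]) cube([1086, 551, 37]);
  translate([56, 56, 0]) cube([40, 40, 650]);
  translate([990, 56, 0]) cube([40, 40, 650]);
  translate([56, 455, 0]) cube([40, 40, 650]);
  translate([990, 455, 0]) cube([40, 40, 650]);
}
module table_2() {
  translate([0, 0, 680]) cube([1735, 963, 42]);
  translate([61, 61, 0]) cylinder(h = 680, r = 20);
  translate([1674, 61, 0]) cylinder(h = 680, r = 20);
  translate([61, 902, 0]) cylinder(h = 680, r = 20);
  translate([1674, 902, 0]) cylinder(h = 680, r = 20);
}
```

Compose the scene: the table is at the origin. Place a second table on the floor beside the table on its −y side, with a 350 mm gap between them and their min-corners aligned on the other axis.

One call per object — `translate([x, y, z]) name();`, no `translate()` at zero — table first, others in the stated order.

table();
translate([0, -1313, 0]) table_2();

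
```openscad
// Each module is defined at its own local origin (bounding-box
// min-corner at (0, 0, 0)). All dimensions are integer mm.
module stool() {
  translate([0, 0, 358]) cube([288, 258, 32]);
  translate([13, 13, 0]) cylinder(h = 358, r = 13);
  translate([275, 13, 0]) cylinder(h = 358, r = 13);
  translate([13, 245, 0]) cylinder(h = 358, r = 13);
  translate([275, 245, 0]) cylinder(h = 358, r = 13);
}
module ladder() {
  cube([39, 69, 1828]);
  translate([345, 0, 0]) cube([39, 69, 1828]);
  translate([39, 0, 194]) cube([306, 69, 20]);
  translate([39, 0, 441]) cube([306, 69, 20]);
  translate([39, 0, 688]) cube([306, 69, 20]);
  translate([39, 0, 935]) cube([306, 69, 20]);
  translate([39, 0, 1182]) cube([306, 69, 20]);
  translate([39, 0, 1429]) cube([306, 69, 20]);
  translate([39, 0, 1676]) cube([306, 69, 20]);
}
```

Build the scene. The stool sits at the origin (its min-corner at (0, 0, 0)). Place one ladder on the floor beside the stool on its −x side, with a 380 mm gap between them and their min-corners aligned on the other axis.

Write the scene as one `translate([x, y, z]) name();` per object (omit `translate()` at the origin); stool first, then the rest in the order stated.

stool();
translate([-764, 0, 0]) ladder();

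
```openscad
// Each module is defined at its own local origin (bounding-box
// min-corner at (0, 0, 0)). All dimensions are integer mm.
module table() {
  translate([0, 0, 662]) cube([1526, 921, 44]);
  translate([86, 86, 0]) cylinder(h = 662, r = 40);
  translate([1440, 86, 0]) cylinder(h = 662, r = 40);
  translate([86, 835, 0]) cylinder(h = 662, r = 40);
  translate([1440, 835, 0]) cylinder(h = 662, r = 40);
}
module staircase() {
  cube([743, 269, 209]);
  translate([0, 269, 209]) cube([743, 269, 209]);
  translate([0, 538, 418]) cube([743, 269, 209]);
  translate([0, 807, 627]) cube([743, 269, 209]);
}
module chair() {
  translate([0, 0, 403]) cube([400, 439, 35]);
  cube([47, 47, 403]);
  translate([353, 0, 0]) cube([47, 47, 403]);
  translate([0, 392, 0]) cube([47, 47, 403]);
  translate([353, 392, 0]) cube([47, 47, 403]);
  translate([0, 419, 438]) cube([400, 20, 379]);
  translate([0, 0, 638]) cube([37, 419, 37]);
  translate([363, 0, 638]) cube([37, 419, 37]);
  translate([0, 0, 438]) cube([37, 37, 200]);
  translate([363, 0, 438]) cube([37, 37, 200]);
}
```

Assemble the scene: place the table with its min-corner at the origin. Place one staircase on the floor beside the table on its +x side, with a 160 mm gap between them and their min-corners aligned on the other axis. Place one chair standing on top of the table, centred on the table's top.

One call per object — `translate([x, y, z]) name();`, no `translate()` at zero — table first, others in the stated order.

table();
translate([1686, 0, 0]) staircase();
translate([563, 241, 706]) chair();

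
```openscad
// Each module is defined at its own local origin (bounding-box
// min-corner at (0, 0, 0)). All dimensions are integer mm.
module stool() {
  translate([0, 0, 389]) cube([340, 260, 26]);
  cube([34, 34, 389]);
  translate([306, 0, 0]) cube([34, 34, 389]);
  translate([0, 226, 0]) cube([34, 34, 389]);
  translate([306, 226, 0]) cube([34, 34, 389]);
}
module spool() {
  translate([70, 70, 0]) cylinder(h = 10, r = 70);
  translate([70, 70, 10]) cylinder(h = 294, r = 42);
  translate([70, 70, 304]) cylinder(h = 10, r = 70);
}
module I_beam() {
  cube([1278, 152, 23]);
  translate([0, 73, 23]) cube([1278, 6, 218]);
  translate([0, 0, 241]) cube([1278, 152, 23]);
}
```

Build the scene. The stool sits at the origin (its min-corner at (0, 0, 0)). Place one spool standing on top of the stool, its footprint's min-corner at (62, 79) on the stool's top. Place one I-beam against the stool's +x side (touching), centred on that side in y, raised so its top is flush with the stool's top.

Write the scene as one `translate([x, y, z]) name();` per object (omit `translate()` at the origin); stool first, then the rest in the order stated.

stool();
translate([62, 79, 415]) spool();
translate([340, 54, 151]) I_beam();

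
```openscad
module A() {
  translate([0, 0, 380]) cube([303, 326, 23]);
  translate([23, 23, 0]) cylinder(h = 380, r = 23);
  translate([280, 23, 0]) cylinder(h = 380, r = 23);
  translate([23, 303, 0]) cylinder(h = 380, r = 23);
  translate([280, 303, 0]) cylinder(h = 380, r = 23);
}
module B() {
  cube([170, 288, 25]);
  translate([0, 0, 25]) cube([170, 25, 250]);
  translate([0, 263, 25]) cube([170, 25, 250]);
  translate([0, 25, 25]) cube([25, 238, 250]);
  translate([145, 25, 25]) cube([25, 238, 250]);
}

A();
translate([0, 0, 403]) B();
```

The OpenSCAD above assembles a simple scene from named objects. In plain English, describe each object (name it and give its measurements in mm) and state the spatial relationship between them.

A is a four-legged stool. The seat is a 303×326×23 mm slab whose top surface is at z = 403 mm; four round legs, each 46 mm in diameter, run from the floor (z = 0) to the underside of the seat, each leg's axis is inset half a diameter from the nearest pair of seat edges (so the leg's bounding box is flush with the corner).

B is an open-topped rectangular box: outside dimensions 170×288×275 mm, with a uniform wall and base thickness of 25 mm. The base is a full 170×288 slab on the floor; four walls sit on top of the base. The front and back walls (the −y and +y sides) span the full width; the two side walls fit between them.

The open box is on top of the stool.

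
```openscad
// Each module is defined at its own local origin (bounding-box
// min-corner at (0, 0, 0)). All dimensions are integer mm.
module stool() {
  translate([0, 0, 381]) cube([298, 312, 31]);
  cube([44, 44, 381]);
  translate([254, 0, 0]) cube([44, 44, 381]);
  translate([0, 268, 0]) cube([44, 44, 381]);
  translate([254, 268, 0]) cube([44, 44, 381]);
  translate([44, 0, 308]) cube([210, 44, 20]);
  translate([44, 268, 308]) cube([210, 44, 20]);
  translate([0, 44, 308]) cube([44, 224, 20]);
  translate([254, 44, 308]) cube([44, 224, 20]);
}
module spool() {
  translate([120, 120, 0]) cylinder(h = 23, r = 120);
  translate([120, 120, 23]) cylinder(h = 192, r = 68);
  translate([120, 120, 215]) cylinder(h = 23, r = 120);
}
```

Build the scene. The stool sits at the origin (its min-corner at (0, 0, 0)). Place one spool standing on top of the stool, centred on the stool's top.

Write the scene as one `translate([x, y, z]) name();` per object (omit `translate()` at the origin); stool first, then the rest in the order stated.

stool();
translate([29, 36, 412]) spool();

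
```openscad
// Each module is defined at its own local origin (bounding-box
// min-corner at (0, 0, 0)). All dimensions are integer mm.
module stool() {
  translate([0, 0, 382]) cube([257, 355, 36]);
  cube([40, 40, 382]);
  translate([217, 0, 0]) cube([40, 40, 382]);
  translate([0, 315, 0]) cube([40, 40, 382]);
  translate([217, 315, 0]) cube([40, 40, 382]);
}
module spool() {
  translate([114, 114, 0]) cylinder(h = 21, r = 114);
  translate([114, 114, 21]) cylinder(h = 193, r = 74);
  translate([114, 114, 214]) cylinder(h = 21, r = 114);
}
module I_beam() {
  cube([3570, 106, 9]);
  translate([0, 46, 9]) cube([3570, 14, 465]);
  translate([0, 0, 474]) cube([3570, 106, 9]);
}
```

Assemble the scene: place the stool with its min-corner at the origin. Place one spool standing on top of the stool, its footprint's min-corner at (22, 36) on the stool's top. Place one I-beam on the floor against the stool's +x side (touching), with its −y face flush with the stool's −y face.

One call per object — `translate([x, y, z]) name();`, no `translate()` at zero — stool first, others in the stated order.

stool();
translate([22, 36, 418]) spool();
translate([257, 0, 0]) I_beam();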